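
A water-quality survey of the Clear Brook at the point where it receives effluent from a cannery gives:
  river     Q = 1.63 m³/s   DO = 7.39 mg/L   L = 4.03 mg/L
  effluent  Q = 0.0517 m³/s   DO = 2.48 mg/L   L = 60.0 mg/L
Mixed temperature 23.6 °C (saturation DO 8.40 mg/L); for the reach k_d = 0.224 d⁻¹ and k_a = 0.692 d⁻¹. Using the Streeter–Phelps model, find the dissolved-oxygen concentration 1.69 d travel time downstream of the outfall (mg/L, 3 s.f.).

Mixed DO = (1.63×7.39 + 0.0517×2.48)/(1.63+0.0517) = 12.17/1.682 = 7.239 mg/L.
Mixed L₀ = (1.63×4.03 + 0.0517×60.0)/(1.682) = 9.671/1.682 = 5.751 mg/L.
Initial deficit D₀ = C_s − DO₀ = 8.40 − 7.239 = 1.161 mg/L.
D(1.69) = [0.224×5.751/(0.692−0.224)](e^(−0.224×1.69) − e^(−0.692×1.69)) + 1.161 e^(−0.692×1.69)
= 2.752 × (0.6848 − 0.3105) + 1.161 × 0.3105 = 1.391 mg/L.
DO = 8.40 − 1.391 = 7.009 mg/L.

DO ≈ 7.01 mg/L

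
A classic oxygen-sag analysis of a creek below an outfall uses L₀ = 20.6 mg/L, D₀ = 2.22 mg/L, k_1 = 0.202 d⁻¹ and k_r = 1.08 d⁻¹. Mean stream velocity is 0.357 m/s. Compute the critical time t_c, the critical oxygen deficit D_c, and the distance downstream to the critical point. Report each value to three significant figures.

t_c ≈ 1.19 d; D_c ≈ 3.03 mg/L; x_c ≈ 36.7 km

t_c = [1/(k_r−k_1)] ln[(k_r/k_1)(1 − D₀(k_r−k_1)/(k_1 L₀))]
= [1/(1.08−0.202)] ln[(1.08/0.202)(1 − 2.22×0.8780/(0.202×20.6))]
= (1/0.8780) ln[5.347 × 0.5316] = 1.139 × ln(2.842) = 1.139 × 1.045 = 1.190 d.
L(t_c) = L₀ e^(−k_1 t_c) = 20.6 × 0.7864 = 16.20 mg/L, and at the critical point k_r D_c = k_1 L, so D_c = (0.202/1.08) × 16.20 = 3.030 mg/L.
x_c = v t_c = 0.357 m/s × 1.190 d × 86400 s/d = 36700 m ≈ 36.7 km.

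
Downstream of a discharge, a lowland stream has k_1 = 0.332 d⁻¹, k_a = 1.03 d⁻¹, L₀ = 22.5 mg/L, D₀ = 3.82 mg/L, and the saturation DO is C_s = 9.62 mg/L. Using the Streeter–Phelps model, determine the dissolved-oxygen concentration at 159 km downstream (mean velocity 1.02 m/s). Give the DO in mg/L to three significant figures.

DO ≈ 4.81 mg/L

Travel time t = x/v = 159 km / (1.02 m/s) = 159000 m / 1.02 m/s = 155900 s = 1.804 d.
k_1 L₀/(k_a−k_1) = 0.332×22.5/(1.03−0.332) = 7.470/0.6980 = 10.70 mg/L.
e^(−k_1 t) = e^(−0.332×1.804) = 0.5494; e^(−k_a t) = e^(−1.03×1.804) = 0.1559.
D = 10.70 × (0.5494 − 0.1559) + 3.82 × 0.1559 = 4.210 + 0.5957 = 4.806 mg/L.
DO = C_s − D = 9.62 − 4.806 = 4.814 mg/L.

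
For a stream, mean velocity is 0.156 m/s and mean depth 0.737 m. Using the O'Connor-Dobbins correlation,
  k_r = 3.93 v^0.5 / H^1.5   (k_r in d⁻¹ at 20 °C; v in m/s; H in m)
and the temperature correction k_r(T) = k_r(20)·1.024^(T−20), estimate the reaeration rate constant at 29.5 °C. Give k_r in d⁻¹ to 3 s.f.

k_r ≈ 3.07 d⁻¹

k_r(20) = 3.93 × 0.156^0.5 / 0.737^1.5 = 3.93 × 0.3950 / 0.6327 = 2.453 d⁻¹.
k_r(29.5) = 2.453 × 1.024^(29.5−20) = 2.453 × 1.253 = 3.073 d⁻¹.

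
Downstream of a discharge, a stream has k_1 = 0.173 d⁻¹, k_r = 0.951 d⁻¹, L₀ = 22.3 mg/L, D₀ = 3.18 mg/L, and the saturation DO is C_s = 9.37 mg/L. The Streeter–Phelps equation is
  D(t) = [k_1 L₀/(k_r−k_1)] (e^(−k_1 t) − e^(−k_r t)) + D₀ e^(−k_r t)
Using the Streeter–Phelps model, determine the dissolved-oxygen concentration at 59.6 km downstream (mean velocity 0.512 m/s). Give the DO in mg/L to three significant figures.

Travel time t = x/v = 59.6 km / (0.512 m/s) = 59600 m / 0.512 m/s = 116400 s = 1.347 d.
k_1 L₀/(k_r−k_1) = 0.173×22.3/(0.951−0.173) = 3.858/0.7780 = 4.959 mg/L.
e^(−k_1 t) = e^(−0.173×1.347) = 0.7921; e^(−k_r t) = e^(−0.951×1.347) = 0.2777.
D = 4.959 × (0.7921 − 0.2777) + 3.18 × 0.2777 = 2.551 + 0.8830 = 3.434 mg/L.
DO = C_s − D = 9.37 − 3.434 = 5.936 mg/L.

DO ≈ 5.94 mg/L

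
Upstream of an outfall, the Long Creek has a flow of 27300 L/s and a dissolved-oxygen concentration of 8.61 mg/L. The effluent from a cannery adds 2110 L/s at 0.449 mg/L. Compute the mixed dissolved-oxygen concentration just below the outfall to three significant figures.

8.02 mg/L

Flow-weighted mixing: C = (Q_r C_r + Q_w C_w)/(Q_r + Q_w)
= (27300×8.61 + 2110×0.449)/(27300 + 2110) = 236000/29410 = 8.024 mg/L.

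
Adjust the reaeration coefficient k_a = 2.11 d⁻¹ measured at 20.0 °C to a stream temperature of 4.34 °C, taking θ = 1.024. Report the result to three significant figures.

k_a(T₂) = k_a(T₁) · θ^(T₂−T₁) = 2.11 × 1.024^(4.34−20.0)
= 2.11 × 1.024^-15.7 = 2.11 × 0.6898 = 1.455 d⁻¹.

k_a ≈ 1.46 d⁻¹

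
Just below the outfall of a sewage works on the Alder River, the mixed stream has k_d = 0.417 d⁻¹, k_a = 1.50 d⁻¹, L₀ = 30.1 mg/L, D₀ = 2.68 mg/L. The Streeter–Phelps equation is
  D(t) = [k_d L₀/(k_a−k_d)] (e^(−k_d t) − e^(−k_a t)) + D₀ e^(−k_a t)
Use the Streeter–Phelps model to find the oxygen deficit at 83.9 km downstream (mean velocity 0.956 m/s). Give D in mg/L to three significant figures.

D ≈ 5.65 mg/L

Travel time t = x/v = 83.9 km / (0.956 m/s) = 83900 m / 0.956 m/s = 87760 s = 1.016 d.
k_d L₀/(k_a−k_d) = 0.417×30.1/(1.50−0.417) = 12.55/1.083 = 11.59 mg/L.
e^(−k_d t) = e^(−0.417×1.016) = 0.6547; e^(−k_a t) = e^(−1.50×1.016) = 0.2179.
D = 11.59 × (0.6547 − 0.2179) + 2.68 × 0.2179 = 5.062 + 0.5840 = 5.646 mg/L.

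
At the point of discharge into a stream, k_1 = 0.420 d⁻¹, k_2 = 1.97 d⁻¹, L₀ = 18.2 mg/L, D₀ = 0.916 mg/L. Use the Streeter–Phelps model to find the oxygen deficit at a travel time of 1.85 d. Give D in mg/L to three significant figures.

D ≈ 2.16 mg/L

k_1 L₀/(k_2−k_1) = 0.420×18.2/(1.97−0.420) = 7.644/1.550 = 4.932 mg/L.
e^(−k_1 t) = e^(−0.420×1.850) = 0.4598; e^(−k_2 t) = e^(−1.97×1.850) = 0.02613.
D = 4.932 × (0.4598 − 0.02613) + 0.916 × 0.02613 = 2.139 + 0.02394 = 2.163 mg/L.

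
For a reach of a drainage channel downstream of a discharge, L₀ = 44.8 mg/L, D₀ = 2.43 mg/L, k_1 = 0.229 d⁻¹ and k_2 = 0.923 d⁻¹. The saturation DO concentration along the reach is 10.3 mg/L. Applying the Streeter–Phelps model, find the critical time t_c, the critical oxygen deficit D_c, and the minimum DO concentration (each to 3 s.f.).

With k_2/k_1 = 4.031 and 1 − D₀(k_2−k_1)/(k_1 L₀) = 0.8356,
t_c = ln(4.031 × 0.8356) / (0.923 − 0.229) = ln(3.368) / 0.6940 = 1.214/0.6940 = 1.750 d.
D_c = (k_1/k_2) L₀ e^(−k_1 t_c) = (0.229/0.923) × 44.8 × e^(−0.229×1.750) = 0.2481 × 44.8 × 0.6699 = 7.445 mg/L.
Minimum DO = C_s − D_c = 10.3 − 7.445 = 2.855 mg/L.

t_c ≈ 1.75 d; D_c ≈ 7.45 mg/L; min DO ≈ 2.85 mg/L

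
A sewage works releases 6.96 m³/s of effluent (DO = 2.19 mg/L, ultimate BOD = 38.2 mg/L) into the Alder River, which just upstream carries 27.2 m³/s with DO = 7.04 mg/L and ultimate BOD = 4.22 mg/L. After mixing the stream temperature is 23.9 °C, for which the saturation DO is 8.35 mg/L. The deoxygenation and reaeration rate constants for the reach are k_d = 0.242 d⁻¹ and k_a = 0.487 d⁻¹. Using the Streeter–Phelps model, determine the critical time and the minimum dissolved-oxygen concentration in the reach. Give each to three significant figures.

t_c ≈ 1.90 d; minimum DO ≈ 4.85 mg/L

Mixed DO = (27.2×7.04 + 6.96×2.19)/(27.2+6.96) = 206.7/34.16 = 6.052 mg/L.
Mixed L₀ = (27.2×4.22 + 6.96×38.2)/(34.16) = 380.7/34.16 = 11.14 mg/L.
Initial deficit D₀ = C_s − DO₀ = 8.35 − 6.052 = 2.298 mg/L.
t_c = (1/0.2450) ln[(0.487/0.242)(1 − 2.298×0.2450/(0.242×11.14))] = 4.082 × ln(1.592) = 1.898 d.
D_c = (0.242/0.487) × 11.14 × e^(−0.242×1.898) = 0.4969 × 11.14 × 0.6316 = 3.498 mg/L.
Minimum DO = 8.35 − 3.498 = 4.852 mg/L.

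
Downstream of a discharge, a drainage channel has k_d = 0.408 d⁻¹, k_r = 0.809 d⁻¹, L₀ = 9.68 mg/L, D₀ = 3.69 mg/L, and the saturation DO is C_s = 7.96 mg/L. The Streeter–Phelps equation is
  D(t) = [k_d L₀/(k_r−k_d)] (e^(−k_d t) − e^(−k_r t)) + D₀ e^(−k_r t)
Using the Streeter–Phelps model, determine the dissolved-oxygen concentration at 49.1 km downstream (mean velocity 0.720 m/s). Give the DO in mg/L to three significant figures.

DO ≈ 4.08 mg/L

Travel time t = x/v = 49.1 km / (0.720 m/s) = 49100 m / 0.720 m/s = 68190 s = 0.7893 d.
k_d L₀/(k_r−k_d) = 0.408×9.68/(0.809−0.408) = 3.949/0.4010 = 9.849 mg/L.
e^(−k_d t) = e^(−0.408×0.7893) = 0.7247; e^(−k_r t) = e^(−0.809×0.7893) = 0.5281.
D = 9.849 × (0.7247 − 0.5281) + 3.69 × 0.5281 = 1.936 + 1.949 = 3.885 mg/L.
DO = C_s − D = 7.96 − 3.885 = 4.075 mg/L.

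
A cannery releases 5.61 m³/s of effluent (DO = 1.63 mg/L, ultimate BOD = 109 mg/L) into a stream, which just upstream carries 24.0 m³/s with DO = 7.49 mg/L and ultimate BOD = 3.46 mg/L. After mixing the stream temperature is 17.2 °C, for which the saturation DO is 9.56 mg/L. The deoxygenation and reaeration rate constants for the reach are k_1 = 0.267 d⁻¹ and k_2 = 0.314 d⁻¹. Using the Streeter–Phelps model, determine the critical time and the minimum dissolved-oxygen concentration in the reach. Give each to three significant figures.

t_c ≈ 2.94 d; minimum DO ≈ 0.453 mg/L

Mixed DO = (24.0×7.49 + 5.61×1.63)/(24.0+5.61) = 188.9/29.61 = 6.380 mg/L.
Mixed L₀ = (24.0×3.46 + 5.61×109)/(29.61) = 694.5/29.61 = 23.46 mg/L.
Initial deficit D₀ = C_s − DO₀ = 9.56 − 6.380 = 3.180 mg/L.
t_c = (1/0.04700) ln[(0.314/0.267)(1 − 3.180×0.04700/(0.267×23.46))] = 21.28 × ln(1.148) = 2.936 d.
D_c = (0.267/0.314) × 23.46 × e^(−0.267×2.936) = 0.8503 × 23.46 × 0.4566 = 9.107 mg/L.
Minimum DO = 9.56 − 9.107 = 0.4526 mg/L.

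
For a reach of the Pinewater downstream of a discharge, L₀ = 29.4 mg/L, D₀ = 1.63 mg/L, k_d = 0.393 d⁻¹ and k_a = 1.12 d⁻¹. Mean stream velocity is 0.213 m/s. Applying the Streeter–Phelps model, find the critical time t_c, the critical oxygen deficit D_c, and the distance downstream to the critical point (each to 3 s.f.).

At the critical point dD/dt = 0, so k_d L₀ e^(−k_d t) = k_a D. Substituting D(t) from the Streeter–Phelps equation and solving for t gives
t_c = ln[(k_a/k_d)(1 − D₀(k_a−k_d)/(k_d L₀))] / (k_a−k_d).
Here k_a−k_d = 0.7270 d⁻¹ and 1 − D₀(k_a−k_d)/(k_d L₀) = 1 − 1.63×0.7270/(0.393×29.4) = 0.8974, so
t_c = ln(2.850 × 0.8974) / 0.7270 = 0.9391 / 0.7270 = 1.292 d.
L(t_c) = L₀ e^(−k_d t_c) = 29.4 × 0.6019 = 17.70 mg/L, and at the critical point k_a D_c = k_d L, so D_c = (0.393/1.12) × 17.70 = 6.210 mg/L.
x_c = v t_c = 0.213 m/s × 1.292 d × 86400 s/d = 23770 m ≈ 23.8 km.

t_c ≈ 1.29 d; D_c ≈ 6.21 mg/L; x_c ≈ 23.8 km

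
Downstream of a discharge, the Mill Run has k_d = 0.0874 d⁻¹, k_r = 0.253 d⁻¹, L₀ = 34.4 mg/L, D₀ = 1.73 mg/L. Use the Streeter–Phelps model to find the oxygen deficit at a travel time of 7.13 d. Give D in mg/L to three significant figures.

D ≈ 7.03 mg/L

k_d L₀/(k_r−k_d) = 0.0874×34.4/(0.253−0.0874) = 3.007/0.1656 = 18.16 mg/L.
e^(−k_d t) = e^(−0.0874×7.130) = 0.5362; e^(−k_r t) = e^(−0.253×7.130) = 0.1647.
D = 18.16 × (0.5362 − 0.1647) + 1.73 × 0.1647 = 6.746 + 0.2849 = 7.031 mg/L.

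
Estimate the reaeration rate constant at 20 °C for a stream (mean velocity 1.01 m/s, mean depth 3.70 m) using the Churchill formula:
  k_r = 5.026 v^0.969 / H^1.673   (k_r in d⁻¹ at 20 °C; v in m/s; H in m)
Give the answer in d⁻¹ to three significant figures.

k_r ≈ 0.569 d⁻¹

k_r = 5.026 × 1.01^0.969 / 3.70^1.673 = 5.026 × 1.010 / 8.925 = 0.5686 d⁻¹.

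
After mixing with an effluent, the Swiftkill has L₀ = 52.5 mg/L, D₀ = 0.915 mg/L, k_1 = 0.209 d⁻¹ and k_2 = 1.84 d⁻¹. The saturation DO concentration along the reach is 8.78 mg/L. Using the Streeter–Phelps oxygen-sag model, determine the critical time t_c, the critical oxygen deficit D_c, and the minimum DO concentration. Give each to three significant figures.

At the critical point dD/dt = 0, so k_1 L₀ e^(−k_1 t) = k_2 D. Substituting D(t) from the Streeter–Phelps equation and solving for t gives
t_c = ln[(k_2/k_1)(1 − D₀(k_2−k_1)/(k_1 L₀))] / (k_2−k_1).
Here k_2−k_1 = 1.631 d⁻¹ and 1 − D₀(k_2−k_1)/(k_1 L₀) = 1 − 0.915×1.631/(0.209×52.5) = 0.8640, so
t_c = ln(8.804 × 0.8640) / 1.631 = 2.029 / 1.631 = 1.244 d.
D_c = (k_1/k_2) L₀ e^(−k_1 t_c) = (0.209/1.84) × 52.5 × e^(−0.209×1.244) = 0.1136 × 52.5 × 0.7711 = 4.598 mg/L.
Minimum DO = C_s − D_c = 8.78 − 4.598 = 4.182 mg/L.

t_c ≈ 1.24 d; D_c ≈ 4.60 mg/L; min DO ≈ 4.18 mg/L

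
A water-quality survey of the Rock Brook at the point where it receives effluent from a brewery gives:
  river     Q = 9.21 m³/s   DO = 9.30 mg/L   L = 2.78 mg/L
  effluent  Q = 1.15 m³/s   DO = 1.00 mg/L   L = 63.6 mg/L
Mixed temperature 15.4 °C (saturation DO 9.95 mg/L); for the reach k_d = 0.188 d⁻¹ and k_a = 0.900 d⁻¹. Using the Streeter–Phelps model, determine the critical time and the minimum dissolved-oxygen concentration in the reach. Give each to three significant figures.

t_c ≈ 0.824 d; minimum DO ≈ 8.24 mg/L

Mixed DO = (9.21×9.30 + 1.15×1.00)/(9.21+1.15) = 86.80/10.36 = 8.379 mg/L.
Mixed L₀ = (9.21×2.78 + 1.15×63.6)/(10.36) = 98.74/10.36 = 9.531 mg/L.
Initial deficit D₀ = C_s − DO₀ = 9.95 − 8.379 = 1.571 mg/L.
t_c = (1/0.7120) ln[(0.900/0.188)(1 − 1.571×0.7120/(0.188×9.531))] = 1.404 × ln(1.798) = 0.8242 d.
D_c = (0.188/0.900) × 9.531 × e^(−0.188×0.8242) = 0.2089 × 9.531 × 0.8565 = 1.705 mg/L.
Minimum DO = 9.95 − 1.705 = 8.245 mg/L.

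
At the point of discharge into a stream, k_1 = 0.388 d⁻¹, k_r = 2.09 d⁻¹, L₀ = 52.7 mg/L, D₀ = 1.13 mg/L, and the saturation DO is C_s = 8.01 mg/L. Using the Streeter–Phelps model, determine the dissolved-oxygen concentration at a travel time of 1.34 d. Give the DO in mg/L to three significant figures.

k_1 L₀/(k_r−k_1) = 0.388×52.7/(2.09−0.388) = 20.45/1.702 = 12.01 mg/L.
e^(−k_1 t) = e^(−0.388×1.340) = 0.5946; e^(−k_r t) = e^(−2.09×1.340) = 0.06077.
D = 12.01 × (0.5946 − 0.06077) + 1.13 × 0.06077 = 6.413 + 0.06867 = 6.482 mg/L.
DO = C_s − D = 8.01 − 6.482 = 1.528 mg/L.

DO ≈ 1.53 mg/L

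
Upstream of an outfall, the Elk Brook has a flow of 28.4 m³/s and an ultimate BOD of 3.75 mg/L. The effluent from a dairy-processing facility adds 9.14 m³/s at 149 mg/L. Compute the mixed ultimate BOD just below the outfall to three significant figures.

Flow-weighted mixing: C = (Q_r C_r + Q_w C_w)/(Q_r + Q_w)
= (28.4×3.75 + 9.14×149)/(28.4 + 9.14) = 1468/37.54 = 39.11 mg/L.

39.1 mg/L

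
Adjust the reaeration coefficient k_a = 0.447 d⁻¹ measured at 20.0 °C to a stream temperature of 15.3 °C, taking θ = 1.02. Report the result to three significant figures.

k_a ≈ 0.407 d⁻¹

k_a(T₂) = k_a(T₁) · θ^(T₂−T₁) = 0.447 × 1.02^(15.3−20.0)
= 0.447 × 1.02^-4.70 = 0.447 × 0.9111 = 0.4073 d⁻¹.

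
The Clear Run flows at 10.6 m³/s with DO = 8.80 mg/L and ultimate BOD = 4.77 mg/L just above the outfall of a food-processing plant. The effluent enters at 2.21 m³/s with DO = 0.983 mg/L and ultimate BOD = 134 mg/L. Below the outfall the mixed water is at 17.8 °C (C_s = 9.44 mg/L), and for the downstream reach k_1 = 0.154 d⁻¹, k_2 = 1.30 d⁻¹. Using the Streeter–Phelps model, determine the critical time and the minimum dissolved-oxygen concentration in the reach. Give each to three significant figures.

t_c ≈ 1.17 d; minimum DO ≈ 6.76 mg/L

Mixed DO = (10.6×8.80 + 2.21×0.983)/(10.6+2.21) = 95.45/12.81 = 7.451 mg/L.
Mixed L₀ = (10.6×4.77 + 2.21×134)/(12.81) = 346.7/12.81 = 27.06 mg/L.
Initial deficit D₀ = C_s − DO₀ = 9.44 − 7.451 = 1.989 mg/L.
t_c = (1/1.146) ln[(1.30/0.154)(1 − 1.989×1.146/(0.154×27.06))] = 0.8726 × ln(3.826) = 1.171 d.
D_c = (0.154/1.30) × 27.06 × e^(−0.154×1.171) = 0.1185 × 27.06 × 0.8350 = 2.677 mg/L.
Minimum DO = 9.44 − 2.677 = 6.763 mg/L.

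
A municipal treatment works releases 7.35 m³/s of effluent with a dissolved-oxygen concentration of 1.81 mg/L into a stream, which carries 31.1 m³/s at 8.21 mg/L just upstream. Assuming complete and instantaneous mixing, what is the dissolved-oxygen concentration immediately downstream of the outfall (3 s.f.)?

Flow-weighted mixing: C = (Q_r C_r + Q_w C_w)/(Q_r + Q_w)
= (31.1×8.21 + 7.35×1.81)/(31.1 + 7.35) = 268.6/38.45 = 6.987 mg/L.

6.99 mg/L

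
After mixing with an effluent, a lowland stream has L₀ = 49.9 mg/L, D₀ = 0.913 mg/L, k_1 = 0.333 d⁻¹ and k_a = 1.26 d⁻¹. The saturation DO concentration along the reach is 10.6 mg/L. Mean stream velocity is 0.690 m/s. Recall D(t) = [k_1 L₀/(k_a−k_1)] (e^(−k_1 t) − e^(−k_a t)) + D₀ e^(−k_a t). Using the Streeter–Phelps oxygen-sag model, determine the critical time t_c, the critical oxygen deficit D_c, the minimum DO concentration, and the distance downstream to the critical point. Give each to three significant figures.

At the critical point dD/dt = 0, so k_1 L₀ e^(−k_1 t) = k_a D. Substituting D(t) from the Streeter–Phelps equation and solving for t gives
t_c = ln[(k_a/k_1)(1 − D₀(k_a−k_1)/(k_1 L₀))] / (k_a−k_1).
Here k_a−k_1 = 0.9270 d⁻¹ and 1 − D₀(k_a−k_1)/(k_1 L₀) = 1 − 0.913×0.9270/(0.333×49.9) = 0.9491, so
t_c = ln(3.784 × 0.9491) / 0.9270 = 1.278 / 0.9270 = 1.379 d.
L(t_c) = L₀ e^(−k_1 t_c) = 49.9 × 0.6318 = 31.52 mg/L, and at the critical point k_a D_c = k_1 L, so D_c = (0.333/1.26) × 31.52 = 8.332 mg/L.
Minimum DO = C_s − D_c = 10.6 − 8.332 = 2.268 mg/L.
x_c = v t_c = 0.690 m/s × 1.379 d × 86400 s/d = 82220 m ≈ 82.2 km.

t_c ≈ 1.38 d; D_c ≈ 8.33 mg/L; min DO ≈ 2.27 mg/L; x_c ≈ 82.2 km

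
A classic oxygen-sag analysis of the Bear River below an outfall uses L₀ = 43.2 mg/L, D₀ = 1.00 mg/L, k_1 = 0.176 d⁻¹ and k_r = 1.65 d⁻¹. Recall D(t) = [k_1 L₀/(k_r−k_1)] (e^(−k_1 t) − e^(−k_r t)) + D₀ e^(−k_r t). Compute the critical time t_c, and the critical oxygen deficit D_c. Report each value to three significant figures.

t_c ≈ 1.37 d; D_c ≈ 3.62 mg/L

At the critical point dD/dt = 0, so k_1 L₀ e^(−k_1 t) = k_r D. Substituting D(t) from the Streeter–Phelps equation and solving for t gives
t_c = ln[(k_r/k_1)(1 − D₀(k_r−k_1)/(k_1 L₀))] / (k_r−k_1).
Here k_r−k_1 = 1.474 d⁻¹ and 1 − D₀(k_r−k_1)/(k_1 L₀) = 1 − 1.00×1.474/(0.176×43.2) = 0.8061, so
t_c = ln(9.375 × 0.8061) / 1.474 = 2.023 / 1.474 = 1.372 d.
L(t_c) = L₀ e^(−k_1 t_c) = 43.2 × 0.7855 = 33.93 mg/L, and at the critical point k_r D_c = k_1 L, so D_c = (0.176/1.65) × 33.93 = 3.619 mg/L.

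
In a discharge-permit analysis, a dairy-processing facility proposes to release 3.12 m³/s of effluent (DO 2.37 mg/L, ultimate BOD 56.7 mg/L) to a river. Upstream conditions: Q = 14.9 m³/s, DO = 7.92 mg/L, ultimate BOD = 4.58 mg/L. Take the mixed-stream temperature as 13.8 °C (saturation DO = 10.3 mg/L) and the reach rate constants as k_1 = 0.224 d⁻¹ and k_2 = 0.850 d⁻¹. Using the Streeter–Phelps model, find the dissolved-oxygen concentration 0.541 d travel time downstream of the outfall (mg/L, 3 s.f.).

DO ≈ 6.95 mg/L

Mixed DO = (14.9×7.92 + 3.12×2.37)/(14.9+3.12) = 125.4/18.02 = 6.959 mg/L.
Mixed L₀ = (14.9×4.58 + 3.12×56.7)/(18.02) = 245.1/18.02 = 13.60 mg/L.
Initial deficit D₀ = C_s − DO₀ = 10.3 − 6.959 = 3.341 mg/L.
D(0.541) = [0.224×13.60/(0.850−0.224)](e^(−0.224×0.541) − e^(−0.850×0.541)) + 3.341 e^(−0.850×0.541)
= 4.868 × (0.8859 − 0.6314) + 3.341 × 0.6314 = 3.348 mg/L.
DO = 10.3 − 3.348 = 6.952 mg/L.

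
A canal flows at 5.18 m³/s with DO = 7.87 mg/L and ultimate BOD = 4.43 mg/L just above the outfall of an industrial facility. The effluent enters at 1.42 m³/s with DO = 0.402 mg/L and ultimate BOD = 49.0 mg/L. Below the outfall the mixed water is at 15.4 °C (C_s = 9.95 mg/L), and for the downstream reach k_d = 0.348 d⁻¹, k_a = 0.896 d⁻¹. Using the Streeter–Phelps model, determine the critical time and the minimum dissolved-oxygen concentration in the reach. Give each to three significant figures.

Mixed DO = (5.18×7.87 + 1.42×0.402)/(5.18+1.42) = 41.34/6.600 = 6.263 mg/L.
Mixed L₀ = (5.18×4.43 + 1.42×49.0)/(6.600) = 92.53/6.600 = 14.02 mg/L.
Initial deficit D₀ = C_s − DO₀ = 9.95 − 6.263 = 3.687 mg/L.
t_c = (1/0.5480) ln[(0.896/0.348)(1 − 3.687×0.5480/(0.348×14.02))] = 1.825 × ln(1.508) = 0.7502 d.
D_c = (0.348/0.896) × 14.02 × e^(−0.348×0.7502) = 0.3884 × 14.02 × 0.7702 = 4.194 mg/L.
Minimum DO = 9.95 − 4.194 = 5.756 mg/L.

t_c ≈ 0.750 d; minimum DO ≈ 5.76 mg/L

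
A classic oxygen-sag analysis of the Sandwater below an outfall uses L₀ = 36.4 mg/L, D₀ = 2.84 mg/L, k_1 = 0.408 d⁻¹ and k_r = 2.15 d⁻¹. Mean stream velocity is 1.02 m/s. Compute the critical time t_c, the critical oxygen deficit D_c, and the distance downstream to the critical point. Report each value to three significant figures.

t_c = [1/(k_r−k_1)] ln[(k_r/k_1)(1 − D₀(k_r−k_1)/(k_1 L₀))]
= [1/(2.15−0.408)] ln[(2.15/0.408)(1 − 2.84×1.742/(0.408×36.4))]
= (1/1.742) ln[5.270 × 0.6669] = 0.5741 × ln(3.514) = 0.5741 × 1.257 = 0.7215 d.
L(t_c) = L₀ e^(−k_1 t_c) = 36.4 × 0.7450 = 27.12 mg/L, and at the critical point k_r D_c = k_1 L, so D_c = (0.408/2.15) × 27.12 = 5.146 mg/L.
x_c = v t_c = 1.02 m/s × 0.7215 d × 86400 s/d = 63580 m ≈ 63.6 km.

t_c ≈ 0.721 d; D_c ≈ 5.15 mg/L; x_c ≈ 63.6 km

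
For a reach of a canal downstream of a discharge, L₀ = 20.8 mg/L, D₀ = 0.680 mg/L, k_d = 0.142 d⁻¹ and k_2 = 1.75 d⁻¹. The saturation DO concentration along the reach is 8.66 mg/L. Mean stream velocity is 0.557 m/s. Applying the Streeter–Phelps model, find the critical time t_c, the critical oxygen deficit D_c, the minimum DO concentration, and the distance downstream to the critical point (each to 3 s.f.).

t_c ≈ 1.27 d; D_c ≈ 1.41 mg/L; min DO ≈ 7.25 mg/L; x_c ≈ 61.3 km

t_c = [1/(k_2−k_d)] ln[(k_2/k_d)(1 − D₀(k_2−k_d)/(k_d L₀))]
= [1/(1.75−0.142)] ln[(1.75/0.142)(1 − 0.680×1.608/(0.142×20.8))]
= (1/1.608) ln[12.32 × 0.6298] = 0.6219 × ln(7.762) = 0.6219 × 2.049 = 1.274 d.
D_c = (k_d/k_2) L₀ e^(−k_d t_c) = (0.142/1.75) × 20.8 × e^(−0.142×1.274) = 0.08114 × 20.8 × 0.8345 = 1.408 mg/L.
Minimum DO = C_s − D_c = 8.66 − 1.408 = 7.252 mg/L.
x_c = v t_c = 0.557 m/s × 1.274 d × 86400 s/d = 61330 m ≈ 61.3 km.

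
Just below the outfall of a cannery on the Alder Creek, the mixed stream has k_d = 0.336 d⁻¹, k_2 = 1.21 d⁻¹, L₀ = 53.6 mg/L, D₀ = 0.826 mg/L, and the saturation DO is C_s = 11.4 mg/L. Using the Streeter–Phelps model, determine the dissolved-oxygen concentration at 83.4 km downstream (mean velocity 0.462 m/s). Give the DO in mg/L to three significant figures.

DO ≈ 2.77 mg/L

Travel time t = x/v = 83.4 km / (0.462 m/s) = 83400 m / 0.462 m/s = 180500 s = 2.089 d.
k_d L₀/(k_2−k_d) = 0.336×53.6/(1.21−0.336) = 18.01/0.8740 = 20.61 mg/L.
e^(−k_d t) = e^(−0.336×2.089) = 0.4956; e^(−k_2 t) = e^(−1.21×2.089) = 0.07981.
D = 20.61 × (0.4956 − 0.07981) + 0.826 × 0.07981 = 8.567 + 0.06592 = 8.633 mg/L.
DO = C_s − D = 11.4 − 8.633 = 2.767 mg/L.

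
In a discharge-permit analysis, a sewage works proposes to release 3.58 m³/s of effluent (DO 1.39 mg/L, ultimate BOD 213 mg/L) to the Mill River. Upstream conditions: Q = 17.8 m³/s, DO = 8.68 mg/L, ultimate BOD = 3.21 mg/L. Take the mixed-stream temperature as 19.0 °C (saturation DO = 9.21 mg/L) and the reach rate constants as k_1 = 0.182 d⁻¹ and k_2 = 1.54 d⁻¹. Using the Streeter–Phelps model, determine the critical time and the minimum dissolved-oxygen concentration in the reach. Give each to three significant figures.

Mixed DO = (17.8×8.68 + 3.58×1.39)/(17.8+3.58) = 159.5/21.38 = 7.459 mg/L.
Mixed L₀ = (17.8×3.21 + 3.58×213)/(21.38) = 819.7/21.38 = 38.34 mg/L.
Initial deficit D₀ = C_s − DO₀ = 9.21 − 7.459 = 1.751 mg/L.
t_c = (1/1.358) ln[(1.54/0.182)(1 − 1.751×1.358/(0.182×38.34))] = 0.7364 × ln(5.579) = 1.266 d.
D_c = (0.182/1.54) × 38.34 × e^(−0.182×1.266) = 0.1182 × 38.34 × 0.7942 = 3.599 mg/L.
Minimum DO = 9.21 − 3.599 = 5.611 mg/L.

t_c ≈ 1.27 d; minimum DO ≈ 5.61 mg/L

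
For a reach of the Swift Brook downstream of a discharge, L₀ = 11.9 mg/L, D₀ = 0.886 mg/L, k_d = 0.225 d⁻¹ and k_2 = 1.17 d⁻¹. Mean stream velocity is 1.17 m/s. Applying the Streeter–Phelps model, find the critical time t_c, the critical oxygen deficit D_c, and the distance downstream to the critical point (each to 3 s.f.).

t_c ≈ 1.35 d; D_c ≈ 1.69 mg/L; x_c ≈ 136 km

With k_2/k_d = 5.200 and 1 − D₀(k_2−k_d)/(k_d L₀) = 0.6873,
t_c = ln(5.200 × 0.6873) / (1.17 − 0.225) = ln(3.574) / 0.9450 = 1.274/0.9450 = 1.348 d.
D_c = (k_d/k_2) L₀ e^(−k_d t_c) = (0.225/1.17) × 11.9 × e^(−0.225×1.348) = 0.1923 × 11.9 × 0.7384 = 1.690 mg/L.
x_c = v t_c = 1.17 m/s × 1.348 d × 86400 s/d = 136200 m ≈ 136 km.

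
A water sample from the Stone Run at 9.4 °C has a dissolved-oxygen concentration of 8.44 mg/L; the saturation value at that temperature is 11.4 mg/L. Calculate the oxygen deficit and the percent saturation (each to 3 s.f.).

D ≈ 2.96 mg/L; 74.0 % saturation

D = C_s − C = 11.4 − 8.44 = 2.96 mg/L.
% saturation = 8.44/11.4 × 100 = 74.0 %.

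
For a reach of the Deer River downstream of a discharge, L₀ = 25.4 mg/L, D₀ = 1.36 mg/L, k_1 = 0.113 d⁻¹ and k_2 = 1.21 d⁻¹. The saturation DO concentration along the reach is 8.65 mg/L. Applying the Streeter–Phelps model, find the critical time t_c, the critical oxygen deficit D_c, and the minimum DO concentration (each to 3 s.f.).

With k_2/k_1 = 10.71 and 1 − D₀(k_2−k_1)/(k_1 L₀) = 0.4802,
t_c = ln(10.71 × 0.4802) / (1.21 − 0.113) = ln(5.142) / 1.097 = 1.637/1.097 = 1.493 d.
L(t_c) = L₀ e^(−k_1 t_c) = 25.4 × 0.8448 = 21.46 mg/L, and at the critical point k_2 D_c = k_1 L, so D_c = (0.113/1.21) × 21.46 = 2.004 mg/L.
Minimum DO = C_s − D_c = 8.65 − 2.004 = 6.646 mg/L.

t_c ≈ 1.49 d; D_c ≈ 2.00 mg/L; min DO ≈ 6.65 mg/L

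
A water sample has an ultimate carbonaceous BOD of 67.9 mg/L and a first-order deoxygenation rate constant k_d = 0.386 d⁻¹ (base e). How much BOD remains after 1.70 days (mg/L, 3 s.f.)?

L_t = L₀ e^(−k_d t) = 67.9 × e^(−0.386×1.70) = 67.9 × 0.5188 = 35.23 mg/L.

L ≈ 35.2 mg/L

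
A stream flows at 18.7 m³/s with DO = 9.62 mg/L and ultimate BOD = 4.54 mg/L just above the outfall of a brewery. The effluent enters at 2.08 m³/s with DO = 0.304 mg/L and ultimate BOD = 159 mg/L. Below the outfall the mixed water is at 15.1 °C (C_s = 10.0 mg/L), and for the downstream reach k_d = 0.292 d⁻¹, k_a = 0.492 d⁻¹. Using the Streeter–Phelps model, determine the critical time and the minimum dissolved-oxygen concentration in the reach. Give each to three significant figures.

t_c ≈ 2.38 d; minimum DO ≈ 4.07 mg/L

Mixed DO = (18.7×9.62 + 2.08×0.304)/(18.7+2.08) = 180.5/20.78 = 8.688 mg/L.
Mixed L₀ = (18.7×4.54 + 2.08×159)/(20.78) = 415.6/20.78 = 20.00 mg/L.
Initial deficit D₀ = C_s − DO₀ = 10.0 − 8.688 = 1.312 mg/L.
t_c = (1/0.2000) ln[(0.492/0.292)(1 − 1.312×0.2000/(0.292×20.00))] = 5.000 × ln(1.609) = 2.379 d.
D_c = (0.292/0.492) × 20.00 × e^(−0.292×2.379) = 0.5935 × 20.00 × 0.4993 = 5.927 mg/L.
Minimum DO = 10.0 − 5.927 = 4.073 mg/L.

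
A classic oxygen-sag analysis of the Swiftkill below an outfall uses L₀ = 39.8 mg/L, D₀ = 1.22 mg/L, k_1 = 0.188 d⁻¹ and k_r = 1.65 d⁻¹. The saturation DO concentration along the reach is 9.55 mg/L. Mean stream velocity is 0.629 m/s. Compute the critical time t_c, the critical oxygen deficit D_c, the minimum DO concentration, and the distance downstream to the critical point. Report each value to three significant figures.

t_c ≈ 1.30 d; D_c ≈ 3.55 mg/L; min DO ≈ 6.00 mg/L; x_c ≈ 70.6 km

With k_r/k_1 = 8.777 and 1 − D₀(k_r−k_1)/(k_1 L₀) = 0.7616,
t_c = ln(8.777 × 0.7616) / (1.65 − 0.188) = ln(6.684) / 1.462 = 1.900/1.462 = 1.299 d.
D_c = (k_1/k_r) L₀ e^(−k_1 t_c) = (0.188/1.65) × 39.8 × e^(−0.188×1.299) = 0.1139 × 39.8 × 0.7833 = 3.552 mg/L.
Minimum DO = C_s − D_c = 9.55 − 3.552 = 5.998 mg/L.
x_c = v t_c = 0.629 m/s × 1.299 d × 86400 s/d = 70620 m ≈ 70.6 km.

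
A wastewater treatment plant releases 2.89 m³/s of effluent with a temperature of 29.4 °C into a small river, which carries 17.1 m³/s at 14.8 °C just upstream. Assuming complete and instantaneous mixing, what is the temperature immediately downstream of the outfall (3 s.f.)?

16.9 °C

Flow-weighted mixing: C = (Q_r C_r + Q_w C_w)/(Q_r + Q_w)
= (17.1×14.8 + 2.89×29.4)/(17.1 + 2.89) = 338.0/19.99 = 16.91 °C.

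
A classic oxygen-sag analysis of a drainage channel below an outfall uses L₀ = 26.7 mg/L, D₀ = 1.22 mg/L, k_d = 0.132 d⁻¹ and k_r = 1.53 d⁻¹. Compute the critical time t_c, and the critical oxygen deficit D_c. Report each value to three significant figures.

t_c ≈ 1.28 d; D_c ≈ 1.95 mg/L

With k_r/k_d = 11.59 and 1 − D₀(k_r−k_d)/(k_d L₀) = 0.5161,
t_c = ln(11.59 × 0.5161) / (1.53 − 0.132) = ln(5.982) / 1.398 = 1.789/1.398 = 1.279 d.
L(t_c) = L₀ e^(−k_d t_c) = 26.7 × 0.8446 = 22.55 mg/L, and at the critical point k_r D_c = k_d L, so D_c = (0.132/1.53) × 22.55 = 1.946 mg/L.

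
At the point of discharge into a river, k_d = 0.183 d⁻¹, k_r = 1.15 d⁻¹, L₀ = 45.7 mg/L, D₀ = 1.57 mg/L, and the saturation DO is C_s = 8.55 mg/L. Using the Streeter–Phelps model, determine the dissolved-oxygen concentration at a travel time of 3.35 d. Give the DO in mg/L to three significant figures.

k_d L₀/(k_r−k_d) = 0.183×45.7/(1.15−0.183) = 8.363/0.9670 = 8.649 mg/L.
e^(−k_d t) = e^(−0.183×3.350) = 0.5417; e^(−k_r t) = e^(−1.15×3.350) = 0.02123.
D = 8.649 × (0.5417 − 0.02123) + 1.57 × 0.02123 = 4.501 + 0.03333 = 4.535 mg/L.
DO = C_s − D = 8.55 − 4.535 = 4.015 mg/L.

DO ≈ 4.02 mg/L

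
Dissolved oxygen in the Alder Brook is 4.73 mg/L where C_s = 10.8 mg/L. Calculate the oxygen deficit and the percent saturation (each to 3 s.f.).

D = C_s − C = 10.8 − 4.73 = 6.07 mg/L.
% saturation = 4.73/10.8 × 100 = 43.8 %.

D ≈ 6.07 mg/L; 43.8 % saturation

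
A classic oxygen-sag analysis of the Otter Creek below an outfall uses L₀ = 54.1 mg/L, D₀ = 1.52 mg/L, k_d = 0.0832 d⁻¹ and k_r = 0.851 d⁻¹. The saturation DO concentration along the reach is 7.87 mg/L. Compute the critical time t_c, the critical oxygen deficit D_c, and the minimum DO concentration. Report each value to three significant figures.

With k_r/k_d = 10.23 and 1 − D₀(k_r−k_d)/(k_d L₀) = 0.7407,
t_c = ln(10.23 × 0.7407) / (0.851 − 0.0832) = ln(7.576) / 0.7678 = 2.025/0.7678 = 2.637 d.
L(t_c) = L₀ e^(−k_d t_c) = 54.1 × 0.8030 = 43.44 mg/L, and at the critical point k_r D_c = k_d L, so D_c = (0.0832/0.851) × 43.44 = 4.247 mg/L.
Minimum DO = C_s − D_c = 7.87 − 4.247 = 3.623 mg/L.

t_c ≈ 2.64 d; D_c ≈ 4.25 mg/L; min DO ≈ 3.62 mg/L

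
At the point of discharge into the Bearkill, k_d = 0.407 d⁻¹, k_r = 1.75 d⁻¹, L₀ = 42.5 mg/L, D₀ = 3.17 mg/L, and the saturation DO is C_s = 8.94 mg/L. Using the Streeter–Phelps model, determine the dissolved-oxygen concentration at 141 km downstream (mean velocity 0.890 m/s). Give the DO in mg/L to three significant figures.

Travel time t = x/v = 141 km / (0.890 m/s) = 141000 m / 0.890 m/s = 158400 s = 1.834 d.
k_d L₀/(k_r−k_d) = 0.407×42.5/(1.75−0.407) = 17.30/1.343 = 12.88 mg/L.
e^(−k_d t) = e^(−0.407×1.834) = 0.4741; e^(−k_r t) = e^(−1.75×1.834) = 0.04040.
D = 12.88 × (0.4741 − 0.04040) + 3.17 × 0.04040 = 5.586 + 0.1281 = 5.714 mg/L.
DO = C_s − D = 8.94 − 5.714 = 3.226 mg/L.

DO ≈ 3.23 mg/L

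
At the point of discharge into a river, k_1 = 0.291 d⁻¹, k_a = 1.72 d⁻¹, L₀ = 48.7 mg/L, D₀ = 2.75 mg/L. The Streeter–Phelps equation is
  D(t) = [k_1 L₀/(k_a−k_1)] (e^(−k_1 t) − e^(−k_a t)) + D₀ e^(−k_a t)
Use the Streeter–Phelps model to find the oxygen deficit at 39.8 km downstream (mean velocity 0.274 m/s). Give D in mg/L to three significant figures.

D ≈ 5.68 mg/L

Travel time t = x/v = 39.8 km / (0.274 m/s) = 39800 m / 0.274 m/s = 145300 s = 1.681 d.
k_1 L₀/(k_a−k_1) = 0.291×48.7/(1.72−0.291) = 14.17/1.429 = 9.917 mg/L.
e^(−k_1 t) = e^(−0.291×1.681) = 0.6131; e^(−k_a t) = e^(−1.72×1.681) = 0.05548.
D = 9.917 × (0.6131 − 0.05548) + 2.75 × 0.05548 = 5.530 + 0.1526 = 5.683 mg/L.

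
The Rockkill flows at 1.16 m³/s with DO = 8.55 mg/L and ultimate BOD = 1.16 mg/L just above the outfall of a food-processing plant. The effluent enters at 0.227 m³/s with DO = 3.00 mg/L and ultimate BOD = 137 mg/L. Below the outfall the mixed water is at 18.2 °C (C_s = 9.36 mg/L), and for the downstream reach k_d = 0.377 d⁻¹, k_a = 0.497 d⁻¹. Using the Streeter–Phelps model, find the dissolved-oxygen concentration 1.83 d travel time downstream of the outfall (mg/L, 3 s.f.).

Mixed DO = (1.16×8.55 + 0.227×3.00)/(1.16+0.227) = 10.60/1.387 = 7.642 mg/L.
Mixed L₀ = (1.16×1.16 + 0.227×137)/(1.387) = 32.44/1.387 = 23.39 mg/L.
Initial deficit D₀ = C_s − DO₀ = 9.36 − 7.642 = 1.718 mg/L.
D(1.83) = [0.377×23.39/(0.497−0.377)](e^(−0.377×1.83) − e^(−0.497×1.83)) + 1.718 e^(−0.497×1.83)
= 73.49 × (0.5016 − 0.4027) + 1.718 × 0.4027 = 7.960 mg/L.
DO = 9.36 − 7.960 = 1.400 mg/L.

DO ≈ 1.40 mg/L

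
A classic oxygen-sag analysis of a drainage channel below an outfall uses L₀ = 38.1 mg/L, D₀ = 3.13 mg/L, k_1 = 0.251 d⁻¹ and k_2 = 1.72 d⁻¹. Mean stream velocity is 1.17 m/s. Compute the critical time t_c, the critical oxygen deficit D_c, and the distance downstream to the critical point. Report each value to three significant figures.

With k_2/k_1 = 6.853 and 1 − D₀(k_2−k_1)/(k_1 L₀) = 0.5192,
t_c = ln(6.853 × 0.5192) / (1.72 − 0.251) = ln(3.558) / 1.469 = 1.269/1.469 = 0.8640 d.
D_c = (k_1/k_2) L₀ e^(−k_1 t_c) = (0.251/1.72) × 38.1 × e^(−0.251×0.8640) = 0.1459 × 38.1 × 0.8050 = 4.476 mg/L.
x_c = v t_c = 1.17 m/s × 0.8640 d × 86400 s/d = 87340 m ≈ 87.3 km.

t_c ≈ 0.864 d; D_c ≈ 4.48 mg/L; x_c ≈ 87.3 km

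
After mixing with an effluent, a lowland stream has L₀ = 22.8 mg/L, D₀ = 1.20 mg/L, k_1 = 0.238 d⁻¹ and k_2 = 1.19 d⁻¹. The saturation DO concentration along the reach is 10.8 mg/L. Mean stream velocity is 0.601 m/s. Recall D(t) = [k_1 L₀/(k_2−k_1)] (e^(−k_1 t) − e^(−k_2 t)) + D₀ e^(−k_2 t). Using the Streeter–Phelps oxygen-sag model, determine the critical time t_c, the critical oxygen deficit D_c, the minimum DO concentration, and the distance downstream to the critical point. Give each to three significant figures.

t_c ≈ 1.44 d; D_c ≈ 3.24 mg/L; min DO ≈ 7.56 mg/L; x_c ≈ 74.9 km

With k_2/k_1 = 5.000 and 1 − D₀(k_2−k_1)/(k_1 L₀) = 0.7895,
t_c = ln(5.000 × 0.7895) / (1.19 − 0.238) = ln(3.947) / 0.9520 = 1.373/0.9520 = 1.442 d.
D_c = (k_1/k_2) L₀ e^(−k_1 t_c) = (0.238/1.19) × 22.8 × e^(−0.238×1.442) = 0.2000 × 22.8 × 0.7095 = 3.235 mg/L.
Minimum DO = C_s − D_c = 10.8 − 3.235 = 7.565 mg/L.
x_c = v t_c = 0.601 m/s × 1.442 d × 86400 s/d = 74890 m ≈ 74.9 km.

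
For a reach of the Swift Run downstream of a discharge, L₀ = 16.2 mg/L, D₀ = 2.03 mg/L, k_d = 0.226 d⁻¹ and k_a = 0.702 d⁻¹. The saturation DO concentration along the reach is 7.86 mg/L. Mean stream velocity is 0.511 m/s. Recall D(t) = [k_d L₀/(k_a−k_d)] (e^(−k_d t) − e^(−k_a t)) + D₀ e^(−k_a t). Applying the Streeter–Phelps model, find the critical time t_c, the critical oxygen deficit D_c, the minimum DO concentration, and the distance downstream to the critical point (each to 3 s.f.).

t_c ≈ 1.74 d; D_c ≈ 3.52 mg/L; min DO ≈ 4.34 mg/L; x_c ≈ 76.7 km

t_c = [1/(k_a−k_d)] ln[(k_a/k_d)(1 − D₀(k_a−k_d)/(k_d L₀))]
= [1/(0.702−0.226)] ln[(0.702/0.226)(1 − 2.03×0.4760/(0.226×16.2))]
= (1/0.4760) ln[3.106 × 0.7361] = 2.101 × ln(2.286) = 2.101 × 0.8270 = 1.737 d.
L(t_c) = L₀ e^(−k_d t_c) = 16.2 × 0.6753 = 10.94 mg/L, and at the critical point k_a D_c = k_d L, so D_c = (0.226/0.702) × 10.94 = 3.522 mg/L.
Minimum DO = C_s − D_c = 7.86 − 3.522 = 4.338 mg/L.
x_c = v t_c = 0.511 m/s × 1.737 d × 86400 s/d = 76700 m ≈ 76.7 km.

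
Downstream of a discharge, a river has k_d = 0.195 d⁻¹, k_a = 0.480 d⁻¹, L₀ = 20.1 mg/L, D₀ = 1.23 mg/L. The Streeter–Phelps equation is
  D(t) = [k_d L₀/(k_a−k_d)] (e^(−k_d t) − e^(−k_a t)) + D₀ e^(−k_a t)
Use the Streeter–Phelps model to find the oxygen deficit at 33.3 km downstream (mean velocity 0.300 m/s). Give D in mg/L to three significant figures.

D ≈ 3.95 mg/L

Travel time t = x/v = 33.3 km / (0.300 m/s) = 33300 m / 0.300 m/s = 111000 s = 1.285 d.
k_d L₀/(k_a−k_d) = 0.195×20.1/(0.480−0.195) = 3.920/0.2850 = 13.75 mg/L.
e^(−k_d t) = e^(−0.195×1.285) = 0.7784; e^(−k_a t) = e^(−0.480×1.285) = 0.5397.
D = 13.75 × (0.7784 − 0.5397) + 1.23 × 0.5397 = 3.282 + 0.6639 = 3.946 mg/L.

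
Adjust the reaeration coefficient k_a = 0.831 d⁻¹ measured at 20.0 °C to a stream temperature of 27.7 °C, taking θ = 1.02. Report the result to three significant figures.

k_a(T₂) = k_a(T₁) · θ^(T₂−T₁) = 0.831 × 1.02^(27.7−20.0)
= 0.831 × 1.02^7.70 = 0.831 × 1.165 = 0.9679 d⁻¹.

k_a ≈ 0.968 d⁻¹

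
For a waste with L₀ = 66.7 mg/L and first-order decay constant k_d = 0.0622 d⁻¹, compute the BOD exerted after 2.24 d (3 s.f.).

y ≈ 8.67 mg/L

y_t = L₀(1 − e^(−k_d t)) = 66.7 × (1 − e^(−0.0622×2.24))
= 66.7 × (1 − 0.8699) = 66.7 × 0.1301 = 8.675 mg/L.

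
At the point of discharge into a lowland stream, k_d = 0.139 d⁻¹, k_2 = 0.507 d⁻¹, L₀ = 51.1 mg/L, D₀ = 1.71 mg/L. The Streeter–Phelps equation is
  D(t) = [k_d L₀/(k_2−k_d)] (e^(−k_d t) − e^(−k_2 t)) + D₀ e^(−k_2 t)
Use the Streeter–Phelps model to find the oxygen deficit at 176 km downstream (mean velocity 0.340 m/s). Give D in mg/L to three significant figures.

Travel time t = x/v = 176 km / (0.340 m/s) = 176000 m / 0.340 m/s = 517600 s = 5.991 d.
k_d L₀/(k_2−k_d) = 0.139×51.1/(0.507−0.139) = 7.103/0.3680 = 19.30 mg/L.
e^(−k_d t) = e^(−0.139×5.991) = 0.4348; e^(−k_2 t) = e^(−0.507×5.991) = 0.04795.
D = 19.30 × (0.4348 − 0.04795) + 1.71 × 0.04795 = 7.467 + 0.08200 = 7.549 mg/L.

D ≈ 7.55 mg/L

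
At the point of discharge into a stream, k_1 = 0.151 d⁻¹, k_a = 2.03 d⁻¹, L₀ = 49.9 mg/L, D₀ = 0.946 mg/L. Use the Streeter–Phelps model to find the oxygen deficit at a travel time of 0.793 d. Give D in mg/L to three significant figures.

D ≈ 2.94 mg/L

k_1 L₀/(k_a−k_1) = 0.151×49.9/(2.03−0.151) = 7.535/1.879 = 4.010 mg/L.
e^(−k_1 t) = e^(−0.151×0.7930) = 0.8871; e^(−k_a t) = e^(−2.03×0.7930) = 0.1999.
D = 4.010 × (0.8871 − 0.1999) + 0.946 × 0.1999 = 2.756 + 0.1891 = 2.945 mg/L.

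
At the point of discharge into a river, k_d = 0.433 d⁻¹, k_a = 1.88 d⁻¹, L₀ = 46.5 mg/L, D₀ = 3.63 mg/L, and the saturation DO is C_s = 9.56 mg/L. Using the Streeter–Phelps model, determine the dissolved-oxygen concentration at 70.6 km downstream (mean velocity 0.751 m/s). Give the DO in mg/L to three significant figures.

Travel time t = x/v = 70.6 km / (0.751 m/s) = 70600 m / 0.751 m/s = 94010 s = 1.088 d.
k_d L₀/(k_a−k_d) = 0.433×46.5/(1.88−0.433) = 20.13/1.447 = 13.91 mg/L.
e^(−k_d t) = e^(−0.433×1.088) = 0.6243; e^(−k_a t) = e^(−1.88×1.088) = 0.1293.
D = 13.91 × (0.6243 − 0.1293) + 3.63 × 0.1293 = 6.888 + 0.4694 = 7.357 mg/L.
DO = C_s − D = 9.56 − 7.357 = 2.203 mg/L.

DO ≈ 2.20 mg/L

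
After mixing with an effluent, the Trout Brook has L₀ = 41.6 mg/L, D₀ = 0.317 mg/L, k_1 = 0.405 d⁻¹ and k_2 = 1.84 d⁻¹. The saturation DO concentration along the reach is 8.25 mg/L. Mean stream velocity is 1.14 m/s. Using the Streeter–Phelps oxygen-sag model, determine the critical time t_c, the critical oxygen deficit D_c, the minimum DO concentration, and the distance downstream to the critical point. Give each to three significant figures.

t_c ≈ 1.04 d; D_c ≈ 6.02 mg/L; min DO ≈ 2.23 mg/L; x_c ≈ 102 km

t_c = [1/(k_2−k_1)] ln[(k_2/k_1)(1 − D₀(k_2−k_1)/(k_1 L₀))]
= [1/(1.84−0.405)] ln[(1.84/0.405)(1 − 0.317×1.435/(0.405×41.6))]
= (1/1.435) ln[4.543 × 0.9730] = 0.6969 × ln(4.421) = 0.6969 × 1.486 = 1.036 d.
D_c = (k_1/k_2) L₀ e^(−k_1 t_c) = (0.405/1.84) × 41.6 × e^(−0.405×1.036) = 0.2201 × 41.6 × 0.6574 = 6.019 mg/L.
Minimum DO = C_s − D_c = 8.25 − 6.019 = 2.231 mg/L.
x_c = v t_c = 1.14 m/s × 1.036 d × 86400 s/d = 102000 m ≈ 102 km.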